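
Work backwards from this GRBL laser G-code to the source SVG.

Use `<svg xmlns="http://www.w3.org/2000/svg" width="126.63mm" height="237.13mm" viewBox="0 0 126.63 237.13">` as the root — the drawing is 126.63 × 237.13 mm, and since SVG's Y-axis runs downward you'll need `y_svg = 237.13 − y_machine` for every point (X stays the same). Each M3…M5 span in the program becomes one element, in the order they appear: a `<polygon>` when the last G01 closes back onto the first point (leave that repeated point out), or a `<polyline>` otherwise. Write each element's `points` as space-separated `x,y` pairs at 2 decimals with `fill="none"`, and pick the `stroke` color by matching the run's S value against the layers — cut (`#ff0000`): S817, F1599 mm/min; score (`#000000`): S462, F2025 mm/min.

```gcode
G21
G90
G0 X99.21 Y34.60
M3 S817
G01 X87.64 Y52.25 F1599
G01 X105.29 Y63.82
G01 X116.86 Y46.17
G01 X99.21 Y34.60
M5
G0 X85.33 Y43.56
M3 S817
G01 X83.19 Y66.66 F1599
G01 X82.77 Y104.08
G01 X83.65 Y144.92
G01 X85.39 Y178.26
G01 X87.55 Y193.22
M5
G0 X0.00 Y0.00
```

Machine Y-up, SVG Y-down with viewBox height 237.13, so y_svg = 237.13 − y_machine; X carries over. Every run uses S817, so all elements get stroke `#ff0000` (cut).

Run 1: The run returns to its start, so emit a `<polygon>` with points (Y-flipped): 99.21,202.53 87.64,184.88 105.29,173.31 116.86,190.96.

Run 2: The run is open, so emit a `<polyline>` with points (Y-flipped): 85.33,193.57 83.19,170.47 82.77,133.05 83.65,92.21 85.39,58.87 87.55,43.91.

<svg xmlns="http://www.w3.org/2000/svg" width="126.63mm" height="237.13mm" viewBox="0 0 126.63 237.13">
  <polygon points="99.21,202.53 87.64,184.88 105.29,173.31 116.86,190.96" fill="none" stroke="#ff0000"/>
  <polyline points="85.33,193.57 83.19,170.47 82.77,133.05 83.65,92.21 85.39,58.87 87.55,43.91" fill="none" stroke="#ff0000"/>
</svg>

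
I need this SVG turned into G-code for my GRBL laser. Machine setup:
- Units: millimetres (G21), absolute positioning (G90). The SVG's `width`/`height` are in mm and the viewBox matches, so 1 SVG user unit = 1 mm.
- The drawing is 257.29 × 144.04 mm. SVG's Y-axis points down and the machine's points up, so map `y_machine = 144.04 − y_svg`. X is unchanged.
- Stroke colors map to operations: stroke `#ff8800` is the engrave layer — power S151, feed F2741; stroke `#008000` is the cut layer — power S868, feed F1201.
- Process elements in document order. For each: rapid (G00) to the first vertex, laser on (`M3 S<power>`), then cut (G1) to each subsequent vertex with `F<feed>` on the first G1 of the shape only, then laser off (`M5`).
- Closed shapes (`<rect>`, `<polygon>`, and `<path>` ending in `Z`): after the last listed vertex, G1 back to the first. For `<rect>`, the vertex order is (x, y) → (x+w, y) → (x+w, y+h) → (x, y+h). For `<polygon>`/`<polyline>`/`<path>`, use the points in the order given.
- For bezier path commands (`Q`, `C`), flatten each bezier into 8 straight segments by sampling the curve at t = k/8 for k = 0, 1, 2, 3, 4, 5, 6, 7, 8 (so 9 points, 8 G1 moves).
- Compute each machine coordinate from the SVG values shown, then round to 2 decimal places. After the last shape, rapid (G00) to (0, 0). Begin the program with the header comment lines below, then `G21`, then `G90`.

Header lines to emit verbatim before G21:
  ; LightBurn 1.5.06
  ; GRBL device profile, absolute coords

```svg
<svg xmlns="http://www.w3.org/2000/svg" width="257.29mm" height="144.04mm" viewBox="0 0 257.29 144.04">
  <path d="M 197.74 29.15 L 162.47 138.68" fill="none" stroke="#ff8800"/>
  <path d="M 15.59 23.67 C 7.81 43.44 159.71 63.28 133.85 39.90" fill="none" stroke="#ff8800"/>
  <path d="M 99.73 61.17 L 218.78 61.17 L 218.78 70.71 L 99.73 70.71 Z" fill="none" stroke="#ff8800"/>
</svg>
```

; LightBurn 1.5.06
; GRBL device profile, absolute coords
G21
G90
G00 X197.74 Y114.89
M3 S151
G1 X162.47 Y5.36 F2741
M5
G00 X15.59 Y120.37
M3 S151
G1 X19.50 Y113.04 F2741
G1 X34.42 Y106.21
G1 X56.41 Y100.38
G1 X81.50 Y96.07
G1 X105.74 Y93.79
G1 X125.19 Y94.03
G1 X135.87 Y97.31
G1 X133.85 Y104.14
M5
G00 X99.73 Y82.87
M3 S151
G1 X218.78 Y82.87 F2741
G1 X218.78 Y73.33
G1 X99.73 Y73.33
G1 X99.73 Y82.87
M5
G00 X0.00 Y0.00

1 u = 1 mm; y_m = 144.04 − y.

[1] `<path>` line segment, #ff8800→engrave S151 F2741: (197.74,114.89) → (162.47,5.36)

[2] `<path>` cubic bezier, #ff8800→engrave S151 F2741: (15.59,120.37) → (19.50,113.04) → (34.42,106.21) → (56.41,100.38) → (81.50,96.07) → (105.74,93.79) → (125.19,94.03) → (135.87,97.31) → (133.85,104.14)

[3] `<path>` rectangle, #ff8800→engrave S151 F2741: (99.73,82.87) → (218.78,82.87) → (218.78,73.33) → (99.73,73.33) → (99.73,82.87) (closed)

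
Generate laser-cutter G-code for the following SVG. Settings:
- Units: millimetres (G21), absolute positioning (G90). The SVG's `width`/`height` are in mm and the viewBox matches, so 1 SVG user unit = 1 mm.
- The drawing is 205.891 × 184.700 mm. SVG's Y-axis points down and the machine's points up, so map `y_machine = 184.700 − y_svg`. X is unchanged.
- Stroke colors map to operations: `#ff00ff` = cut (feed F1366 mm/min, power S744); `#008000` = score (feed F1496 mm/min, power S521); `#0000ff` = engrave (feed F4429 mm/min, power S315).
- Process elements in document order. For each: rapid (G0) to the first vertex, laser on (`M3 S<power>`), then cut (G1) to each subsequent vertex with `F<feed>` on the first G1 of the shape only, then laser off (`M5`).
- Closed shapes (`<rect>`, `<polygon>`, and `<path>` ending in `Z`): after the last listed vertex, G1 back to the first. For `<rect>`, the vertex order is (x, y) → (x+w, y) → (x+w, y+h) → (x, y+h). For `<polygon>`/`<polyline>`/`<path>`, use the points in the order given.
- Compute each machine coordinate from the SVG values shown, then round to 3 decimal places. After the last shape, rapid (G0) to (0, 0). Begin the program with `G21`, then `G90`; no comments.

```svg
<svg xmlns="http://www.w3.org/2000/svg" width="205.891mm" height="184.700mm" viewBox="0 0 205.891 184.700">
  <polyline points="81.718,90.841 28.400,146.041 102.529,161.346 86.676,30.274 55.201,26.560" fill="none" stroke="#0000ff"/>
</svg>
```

G21
G90
G0 X81.718 Y93.859
M3 S315
G1 X28.400 Y38.659 F4429
G1 X102.529 Y23.354
G1 X86.676 Y154.426
G1 X55.201 Y158.140
M5
G0 X0.000 Y0.000

viewBox `0 0 205.891 184.700` with mm width/height → 1 unit = 1 mm. Flip: y_m = 184.700 − y_svg.

**Shape 1** — `<polyline>` open polyline, stroke `#0000ff` → engrave (S315, F4429). Machine vertices: (81.718,93.859) → (28.400,38.659) → (102.529,23.354) → (86.676,154.426) → (55.201,158.140). Open path.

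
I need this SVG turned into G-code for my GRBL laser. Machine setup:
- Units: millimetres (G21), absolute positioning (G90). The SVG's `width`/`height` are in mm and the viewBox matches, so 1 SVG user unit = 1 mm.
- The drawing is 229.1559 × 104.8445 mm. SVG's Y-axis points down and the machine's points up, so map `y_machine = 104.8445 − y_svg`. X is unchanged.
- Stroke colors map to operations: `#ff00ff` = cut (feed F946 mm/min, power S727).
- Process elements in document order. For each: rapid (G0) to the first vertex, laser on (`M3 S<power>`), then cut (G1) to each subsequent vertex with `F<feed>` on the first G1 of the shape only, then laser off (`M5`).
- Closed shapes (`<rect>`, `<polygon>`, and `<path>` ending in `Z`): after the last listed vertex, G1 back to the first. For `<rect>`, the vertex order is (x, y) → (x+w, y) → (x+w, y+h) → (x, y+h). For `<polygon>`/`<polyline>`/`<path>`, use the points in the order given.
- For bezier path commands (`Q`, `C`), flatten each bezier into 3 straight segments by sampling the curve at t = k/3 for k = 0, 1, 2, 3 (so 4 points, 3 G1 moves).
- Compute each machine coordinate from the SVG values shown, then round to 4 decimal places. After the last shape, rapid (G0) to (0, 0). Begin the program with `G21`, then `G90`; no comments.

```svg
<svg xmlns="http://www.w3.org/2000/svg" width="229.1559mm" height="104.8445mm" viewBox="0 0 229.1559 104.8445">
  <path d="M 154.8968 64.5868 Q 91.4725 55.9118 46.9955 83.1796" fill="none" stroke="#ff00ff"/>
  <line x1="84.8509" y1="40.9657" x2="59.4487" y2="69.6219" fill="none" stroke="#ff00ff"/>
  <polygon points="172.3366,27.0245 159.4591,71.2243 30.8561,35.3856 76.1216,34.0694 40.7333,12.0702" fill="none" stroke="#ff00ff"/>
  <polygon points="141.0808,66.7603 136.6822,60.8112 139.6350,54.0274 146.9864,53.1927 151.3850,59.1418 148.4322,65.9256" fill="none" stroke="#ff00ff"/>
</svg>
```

G21
G90
G0 X154.8968 Y40.2577
M3 S727
G1 X114.7192 Y42.0474 F946
G1 X78.7521 Y35.8498
G1 X46.9955 Y21.6649
M5
G0 X84.8509 Y63.8788
M3 S727
G1 X59.4487 Y35.2226 F946
M5
G0 X172.3366 Y77.8200
M3 S727
G1 X159.4591 Y33.6202 F946
G1 X30.8561 Y69.4589
G1 X76.1216 Y70.7751
G1 X40.7333 Y92.7743
G1 X172.3366 Y77.8200
M5
G0 X141.0808 Y38.0842
M3 S727
G1 X136.6822 Y44.0333 F946
G1 X139.6350 Y50.8171
G1 X146.9864 Y51.6518
G1 X151.3850 Y45.7027
G1 X148.4322 Y38.9189
G1 X141.0808 Y38.0842
M5
G0 X0.0000 Y0.0000

Since the viewBox matches the mm dimensions, user units are millimetres directly. The only transform is the Y-flip y_m = 104.8445 − y_svg.

Shape 1 is a quadratic bezier drawn with `<path>`. Its stroke #ff00ff means cut at S727, F946. After flipping Y the toolpath is (154.8968,40.2577) → (114.7192,42.0474) → (78.7521,35.8498) → (46.9955,21.6649).

Shape 2 is a line segment drawn with `<line>`. Its stroke #ff00ff means cut at S727, F946. After flipping Y the toolpath is (84.8509,63.8788) → (59.4487,35.2226).

Shape 3 is a closed polygon drawn with `<polygon>`. Its stroke #ff00ff means cut at S727, F946. After flipping Y the toolpath is (172.3366,77.8200) → (159.4591,33.6202) → (30.8561,69.4589) → (76.1216,70.7751) → (40.7333,92.7743) → (172.3366,77.8200), returning to the start.

Shape 4 is a regular polygon drawn with `<polygon>`. Its stroke #ff00ff means cut at S727, F946. After flipping Y the toolpath is (141.0808,38.0842) → (136.6822,44.0333) → (139.6350,50.8171) → (146.9864,51.6518) → (151.3850,45.7027) → (148.4322,38.9189) → (141.0808,38.0842), returning to the start.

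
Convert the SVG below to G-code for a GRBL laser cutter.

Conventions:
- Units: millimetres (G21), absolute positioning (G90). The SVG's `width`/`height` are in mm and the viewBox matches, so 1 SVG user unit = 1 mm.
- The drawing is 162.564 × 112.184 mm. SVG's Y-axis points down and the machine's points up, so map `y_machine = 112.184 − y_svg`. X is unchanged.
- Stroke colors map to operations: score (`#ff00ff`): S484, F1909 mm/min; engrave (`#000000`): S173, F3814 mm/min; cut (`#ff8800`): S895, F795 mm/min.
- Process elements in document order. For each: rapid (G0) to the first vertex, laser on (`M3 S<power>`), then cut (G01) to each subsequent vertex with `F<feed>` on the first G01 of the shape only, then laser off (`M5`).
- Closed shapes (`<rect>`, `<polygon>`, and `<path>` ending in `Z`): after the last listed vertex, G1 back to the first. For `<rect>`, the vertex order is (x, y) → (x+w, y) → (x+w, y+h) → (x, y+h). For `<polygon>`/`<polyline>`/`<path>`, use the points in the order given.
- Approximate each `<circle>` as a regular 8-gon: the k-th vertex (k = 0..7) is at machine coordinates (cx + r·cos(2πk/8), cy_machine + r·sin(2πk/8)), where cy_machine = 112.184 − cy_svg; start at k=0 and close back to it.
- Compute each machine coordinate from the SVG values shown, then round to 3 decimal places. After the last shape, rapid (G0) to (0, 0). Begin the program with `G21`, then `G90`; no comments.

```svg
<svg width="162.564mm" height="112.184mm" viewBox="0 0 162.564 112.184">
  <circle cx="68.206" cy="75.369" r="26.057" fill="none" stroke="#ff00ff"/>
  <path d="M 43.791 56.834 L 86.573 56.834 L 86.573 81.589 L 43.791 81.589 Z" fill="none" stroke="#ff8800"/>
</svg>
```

G21
G90
G0 X94.263 Y36.815
M3 S484
G01 X86.631 Y55.240 F1909
G01 X68.206 Y62.872
G01 X49.781 Y55.240
G01 X42.149 Y36.815
G01 X49.781 Y18.390
G01 X68.206 Y10.758
G01 X86.631 Y18.390
G01 X94.263 Y36.815
M5
G0 X43.791 Y55.350
M3 S895
G01 X86.573 Y55.350 F795
G01 X86.573 Y30.595
G01 X43.791 Y30.595
G01 X43.791 Y55.350
M5
G0 X0.000 Y0.000

viewBox `0 0 162.564 112.184` with mm width/height → 1 unit = 1 mm. Flip: y_m = 112.184 − y_svg.

**Shape 1** — `<circle>` circle, stroke `#ff00ff` → score (S484, F1909). Machine vertices: (94.263,36.815) → (86.631,55.240) → (68.206,62.872) → (49.781,55.240) → (42.149,36.815) → (49.781,18.390) → (68.206,10.758) → (86.631,18.390) → (94.263,36.815). Closed: final G1 returns to the first vertex.

**Shape 2** — `<path>` rectangle, stroke `#ff8800` → cut (S895, F795). Machine vertices: (43.791,55.350) → (86.573,55.350) → (86.573,30.595) → (43.791,30.595) → (43.791,55.350). Closed: final G1 returns to the first vertex.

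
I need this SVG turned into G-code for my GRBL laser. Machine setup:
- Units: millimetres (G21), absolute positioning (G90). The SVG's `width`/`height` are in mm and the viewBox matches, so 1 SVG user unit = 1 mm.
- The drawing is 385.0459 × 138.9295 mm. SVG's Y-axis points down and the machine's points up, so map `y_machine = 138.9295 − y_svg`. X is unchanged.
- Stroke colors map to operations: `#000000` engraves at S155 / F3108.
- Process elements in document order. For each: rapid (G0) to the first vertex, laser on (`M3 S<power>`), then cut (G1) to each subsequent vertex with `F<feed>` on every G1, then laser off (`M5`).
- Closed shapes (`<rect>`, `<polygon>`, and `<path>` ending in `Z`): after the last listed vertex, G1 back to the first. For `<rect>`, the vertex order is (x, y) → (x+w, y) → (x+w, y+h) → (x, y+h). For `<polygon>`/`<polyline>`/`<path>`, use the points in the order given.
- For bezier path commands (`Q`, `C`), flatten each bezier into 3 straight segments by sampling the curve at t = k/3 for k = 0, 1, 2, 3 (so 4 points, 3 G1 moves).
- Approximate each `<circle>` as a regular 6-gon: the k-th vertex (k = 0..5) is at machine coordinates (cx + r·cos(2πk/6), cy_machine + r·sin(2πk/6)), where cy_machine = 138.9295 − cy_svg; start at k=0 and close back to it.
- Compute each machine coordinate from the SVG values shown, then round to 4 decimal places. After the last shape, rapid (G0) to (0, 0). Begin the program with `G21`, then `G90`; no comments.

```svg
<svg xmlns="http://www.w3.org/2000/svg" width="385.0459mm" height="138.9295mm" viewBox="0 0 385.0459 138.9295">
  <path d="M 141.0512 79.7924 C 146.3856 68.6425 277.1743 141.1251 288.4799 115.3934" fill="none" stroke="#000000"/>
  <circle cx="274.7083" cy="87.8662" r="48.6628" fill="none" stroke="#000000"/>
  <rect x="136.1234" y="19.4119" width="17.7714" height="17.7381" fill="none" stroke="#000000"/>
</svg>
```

viewBox `0 0 385.0459 138.9295` with mm width/height → 1 unit = 1 mm. Flip: y_m = 138.9295 − y_svg.

**Shape 1** — `<path>` cubic bezier, stroke `#000000` → engrave (S155, F3108). Control points (SVG): P0=(141.0512,79.7924), P1=(146.3856,68.6425), P2=(277.1743,141.1251), P3=(288.4799,115.3934); sampled at t=k/3. Machine vertices: (141.0512,59.1371) → (179.1319,49.1446) → (246.4184,23.8074) → (288.4799,23.5361). Open path.

**Shape 2** — `<circle>` circle, stroke `#000000` → engrave (S155, F3108). Machine vertices: (323.3711,51.0633) → (299.0397,93.2065) → (250.3769,93.2065) → (226.0455,51.0633) → (250.3769,8.9201) → (299.0397,8.9201) → (323.3711,51.0633). Closed: final G1 returns to the first vertex.

**Shape 3** — `<rect>` rectangle, stroke `#000000` → engrave (S155, F3108). Machine vertices: (136.1234,119.5176) → (153.8948,119.5176) → (153.8948,101.7795) → (136.1234,101.7795) → (136.1234,119.5176). Closed: final G1 returns to the first vertex.

G21
G90
G0 X141.0512 Y59.1371
M3 S155
G1 X179.1319 Y49.1446 F3108
G1 X246.4184 Y23.8074 F3108
G1 X288.4799 Y23.5361 F3108
M5
G0 X323.3711 Y51.0633
M3 S155
G1 X299.0397 Y93.2065 F3108
G1 X250.3769 Y93.2065 F3108
G1 X226.0455 Y51.0633 F3108
G1 X250.3769 Y8.9201 F3108
G1 X299.0397 Y8.9201 F3108
G1 X323.3711 Y51.0633 F3108
M5
G0 X136.1234 Y119.5176
M3 S155
G1 X153.8948 Y119.5176 F3108
G1 X153.8948 Y101.7795 F3108
G1 X136.1234 Y101.7795 F3108
G1 X136.1234 Y119.5176 F3108
M5
G0 X0.0000 Y0.0000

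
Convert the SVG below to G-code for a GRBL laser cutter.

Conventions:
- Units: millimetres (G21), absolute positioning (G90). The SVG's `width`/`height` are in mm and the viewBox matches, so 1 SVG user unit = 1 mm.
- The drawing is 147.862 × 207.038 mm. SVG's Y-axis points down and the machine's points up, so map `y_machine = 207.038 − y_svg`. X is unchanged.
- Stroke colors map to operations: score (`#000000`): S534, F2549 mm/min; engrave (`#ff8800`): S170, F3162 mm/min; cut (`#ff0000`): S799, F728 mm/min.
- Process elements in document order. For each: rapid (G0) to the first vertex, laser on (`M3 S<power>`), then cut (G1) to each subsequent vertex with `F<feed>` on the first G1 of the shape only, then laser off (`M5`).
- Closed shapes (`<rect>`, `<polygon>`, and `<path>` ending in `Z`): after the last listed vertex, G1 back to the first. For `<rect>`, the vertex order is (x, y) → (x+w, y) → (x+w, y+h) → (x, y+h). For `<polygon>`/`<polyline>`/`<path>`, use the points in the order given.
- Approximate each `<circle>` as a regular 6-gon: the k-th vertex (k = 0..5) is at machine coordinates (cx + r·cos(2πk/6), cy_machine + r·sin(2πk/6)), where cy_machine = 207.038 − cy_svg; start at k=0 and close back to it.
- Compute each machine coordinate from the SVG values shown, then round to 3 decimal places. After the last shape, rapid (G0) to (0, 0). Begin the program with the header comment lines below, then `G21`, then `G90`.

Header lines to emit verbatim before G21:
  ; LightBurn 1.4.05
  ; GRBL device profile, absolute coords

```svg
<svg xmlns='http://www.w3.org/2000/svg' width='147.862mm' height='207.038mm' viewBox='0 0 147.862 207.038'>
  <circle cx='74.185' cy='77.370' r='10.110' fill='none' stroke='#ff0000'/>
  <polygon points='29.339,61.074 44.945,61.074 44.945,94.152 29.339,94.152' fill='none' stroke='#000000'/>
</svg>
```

; LightBurn 1.4.05
; GRBL device profile, absolute coords
G21
G90
G0 X84.295 Y129.668
M3 S799
G1 X79.240 Y138.424 F728
G1 X69.130 Y138.424
G1 X64.075 Y129.668
G1 X69.130 Y120.912
G1 X79.240 Y120.912
G1 X84.295 Y129.668
M5
G0 X29.339 Y145.964
M3 S534
G1 X44.945 Y145.964 F2549
G1 X44.945 Y112.886
G1 X29.339 Y112.886
G1 X29.339 Y145.964
M5
G0 X0.000 Y0.000

Since the viewBox matches the mm dimensions, user units are millimetres directly. The only transform is the Y-flip y_m = 207.038 − y_svg.

Shape 1 is a circle drawn with `<circle>`. Its stroke #ff0000 means cut at S799, F728. After flipping Y the toolpath is (84.295,129.668) → (79.240,138.424) → (69.130,138.424) → (64.075,129.668) → (69.130,120.912) → (79.240,120.912) → (84.295,129.668), returning to the start.

Shape 2 is a rectangle drawn with `<polygon>`. Its stroke #000000 means score at S534, F2549. After flipping Y the toolpath is (29.339,145.964) → (44.945,145.964) → (44.945,112.886) → (29.339,112.886) → (29.339,145.964), returning to the start.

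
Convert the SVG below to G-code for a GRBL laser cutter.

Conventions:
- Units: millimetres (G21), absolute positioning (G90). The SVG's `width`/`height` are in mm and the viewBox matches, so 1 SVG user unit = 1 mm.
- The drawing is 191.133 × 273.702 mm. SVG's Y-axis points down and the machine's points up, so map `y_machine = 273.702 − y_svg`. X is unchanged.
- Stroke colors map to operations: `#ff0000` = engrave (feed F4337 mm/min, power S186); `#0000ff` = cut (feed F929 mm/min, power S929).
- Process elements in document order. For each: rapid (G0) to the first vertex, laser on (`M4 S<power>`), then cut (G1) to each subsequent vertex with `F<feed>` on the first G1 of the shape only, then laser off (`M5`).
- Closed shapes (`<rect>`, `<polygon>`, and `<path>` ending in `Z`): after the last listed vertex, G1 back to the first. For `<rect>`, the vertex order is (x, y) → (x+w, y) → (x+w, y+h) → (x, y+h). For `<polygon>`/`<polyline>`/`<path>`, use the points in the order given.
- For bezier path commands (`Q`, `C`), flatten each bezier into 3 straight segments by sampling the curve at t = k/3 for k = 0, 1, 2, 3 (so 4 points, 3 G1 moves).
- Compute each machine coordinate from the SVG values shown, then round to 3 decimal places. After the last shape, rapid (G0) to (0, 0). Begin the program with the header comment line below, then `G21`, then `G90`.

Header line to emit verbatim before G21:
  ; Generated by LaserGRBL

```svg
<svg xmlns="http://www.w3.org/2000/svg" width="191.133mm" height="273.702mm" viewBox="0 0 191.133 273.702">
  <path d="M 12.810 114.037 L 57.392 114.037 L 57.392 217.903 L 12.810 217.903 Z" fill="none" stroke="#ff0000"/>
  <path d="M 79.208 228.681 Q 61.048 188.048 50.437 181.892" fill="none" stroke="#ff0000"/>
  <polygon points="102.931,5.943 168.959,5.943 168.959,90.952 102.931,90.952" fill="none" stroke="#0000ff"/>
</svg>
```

1 u = 1 mm; y_m = 273.702 − y.

[1] `<path>` rectangle, #ff0000→engrave S186 F4337: (12.810,159.665) → (57.392,159.665) → (57.392,55.799) → (12.810,55.799) → (12.810,159.665) (closed)

[2] `<path>` quadratic bezier, #ff0000→engrave S186 F4337: (79.208,45.021) → (67.940,68.279) → (58.350,83.875) → (50.437,91.810)

[3] `<polygon>` rectangle, #0000ff→cut S929 F929: (102.931,267.759) → (168.959,267.759) → (168.959,182.750) → (102.931,182.750) → (102.931,267.759) (closed)

; Generated by LaserGRBL
G21
G90
G0 X12.810 Y159.665
M4 S186
G1 X57.392 Y159.665 F4337
G1 X57.392 Y55.799
G1 X12.810 Y55.799
G1 X12.810 Y159.665
M5
G0 X79.208 Y45.021
M4 S186
G1 X67.940 Y68.279 F4337
G1 X58.350 Y83.875
G1 X50.437 Y91.810
M5
G0 X102.931 Y267.759
M4 S929
G1 X168.959 Y267.759 F929
G1 X168.959 Y182.750
G1 X102.931 Y182.750
G1 X102.931 Y267.759
M5
G0 X0.000 Y0.000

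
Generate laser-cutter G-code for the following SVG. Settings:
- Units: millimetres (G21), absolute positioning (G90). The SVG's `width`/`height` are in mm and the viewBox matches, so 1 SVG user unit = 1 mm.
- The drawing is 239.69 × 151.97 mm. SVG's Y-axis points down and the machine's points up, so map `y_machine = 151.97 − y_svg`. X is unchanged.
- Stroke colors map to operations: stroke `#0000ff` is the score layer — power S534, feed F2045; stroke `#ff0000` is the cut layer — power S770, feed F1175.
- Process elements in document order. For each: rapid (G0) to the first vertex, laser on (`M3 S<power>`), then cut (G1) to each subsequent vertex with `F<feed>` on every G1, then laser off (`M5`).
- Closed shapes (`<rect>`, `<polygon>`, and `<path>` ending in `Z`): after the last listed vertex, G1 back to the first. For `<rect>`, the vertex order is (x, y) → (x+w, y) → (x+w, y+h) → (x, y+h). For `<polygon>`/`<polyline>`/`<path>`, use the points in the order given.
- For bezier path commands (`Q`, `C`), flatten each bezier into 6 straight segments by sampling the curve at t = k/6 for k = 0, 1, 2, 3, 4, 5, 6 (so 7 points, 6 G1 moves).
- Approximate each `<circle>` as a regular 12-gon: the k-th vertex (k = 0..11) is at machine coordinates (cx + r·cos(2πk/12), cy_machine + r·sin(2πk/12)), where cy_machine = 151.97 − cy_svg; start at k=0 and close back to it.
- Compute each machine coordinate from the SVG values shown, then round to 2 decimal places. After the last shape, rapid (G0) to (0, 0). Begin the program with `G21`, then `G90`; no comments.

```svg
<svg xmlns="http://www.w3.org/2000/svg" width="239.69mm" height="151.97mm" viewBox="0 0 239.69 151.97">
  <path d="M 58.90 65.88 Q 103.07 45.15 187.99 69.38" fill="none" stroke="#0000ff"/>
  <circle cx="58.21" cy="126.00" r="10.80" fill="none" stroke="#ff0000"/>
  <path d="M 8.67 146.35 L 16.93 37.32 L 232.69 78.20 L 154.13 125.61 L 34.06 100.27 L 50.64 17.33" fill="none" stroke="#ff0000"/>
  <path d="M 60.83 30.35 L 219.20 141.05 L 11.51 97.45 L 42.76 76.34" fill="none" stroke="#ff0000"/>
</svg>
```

G21
G90
G0 X58.90 Y86.09
M3 S534
G1 X74.76 Y91.75 F2045
G1 X92.87 Y94.91 F2045
G1 X113.26 Y95.58 F2045
G1 X135.90 Y93.75 F2045
G1 X160.82 Y89.42 F2045
G1 X187.99 Y82.59 F2045
M5
G0 X69.01 Y25.97
M3 S770
G1 X67.56 Y31.37 F1175
G1 X63.61 Y35.32 F1175
G1 X58.21 Y36.77 F1175
G1 X52.81 Y35.32 F1175
G1 X48.86 Y31.37 F1175
G1 X47.41 Y25.97 F1175
G1 X48.86 Y20.57 F1175
G1 X52.81 Y16.62 F1175
G1 X58.21 Y15.17 F1175
G1 X63.61 Y16.62 F1175
G1 X67.56 Y20.57 F1175
G1 X69.01 Y25.97 F1175
M5
G0 X8.67 Y5.62
M3 S770
G1 X16.93 Y114.65 F1175
G1 X232.69 Y73.77 F1175
G1 X154.13 Y26.36 F1175
G1 X34.06 Y51.70 F1175
G1 X50.64 Y134.64 F1175
M5
G0 X60.83 Y121.62
M3 S770
G1 X219.20 Y10.92 F1175
G1 X11.51 Y54.52 F1175
G1 X42.76 Y75.63 F1175
M5
G0 X0.00 Y0.00

1 u = 1 mm; y_m = 151.97 − y.

[1] `<path>` quadratic bezier, #0000ff→score S534 F2045: (58.90,86.09) → (74.76,91.75) → (92.87,94.91) → (113.26,95.58) → (135.90,93.75) → (160.82,89.42) → (187.99,82.59)

[2] `<circle>` circle, #ff0000→cut S770 F1175: (69.01,25.97) → (67.56,31.37) → (63.61,35.32) → (58.21,36.77) → (52.81,35.32) → (48.86,31.37) → (47.41,25.97) → (48.86,20.57) → (52.81,16.62) → (58.21,15.17) → (63.61,16.62) → (67.56,20.57) → (69.01,25.97) (closed)

[3] `<path>` open polyline, #ff0000→cut S770 F1175: (8.67,5.62) → (16.93,114.65) → (232.69,73.77) → (154.13,26.36) → (34.06,51.70) → (50.64,134.64)

[4] `<path>` open polyline, #ff0000→cut S770 F1175: (60.83,121.62) → (219.20,10.92) → (11.51,54.52) → (42.76,75.63)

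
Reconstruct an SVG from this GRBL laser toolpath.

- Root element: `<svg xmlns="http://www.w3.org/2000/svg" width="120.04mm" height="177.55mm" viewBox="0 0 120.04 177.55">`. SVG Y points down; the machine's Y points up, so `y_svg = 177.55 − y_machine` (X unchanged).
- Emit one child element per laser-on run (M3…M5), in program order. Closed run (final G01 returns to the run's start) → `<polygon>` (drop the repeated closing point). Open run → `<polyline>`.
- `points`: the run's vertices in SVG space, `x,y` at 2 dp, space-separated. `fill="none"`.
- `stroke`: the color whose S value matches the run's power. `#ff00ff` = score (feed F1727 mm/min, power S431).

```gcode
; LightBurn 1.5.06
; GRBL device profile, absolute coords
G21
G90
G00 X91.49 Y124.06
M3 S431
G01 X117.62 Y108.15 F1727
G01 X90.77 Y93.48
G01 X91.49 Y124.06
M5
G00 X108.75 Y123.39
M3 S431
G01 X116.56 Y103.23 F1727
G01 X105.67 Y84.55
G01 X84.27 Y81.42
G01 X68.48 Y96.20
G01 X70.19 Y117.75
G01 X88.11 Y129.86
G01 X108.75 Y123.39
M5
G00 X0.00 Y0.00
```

<svg xmlns="http://www.w3.org/2000/svg" width="120.04mm" height="177.55mm" viewBox="0 0 120.04 177.55">
  <polygon points="91.49,53.49 117.62,69.40 90.77,84.07" fill="none" stroke="#ff00ff"/>
  <polygon points="108.75,54.16 116.56,74.32 105.67,93.00 84.27,96.13 68.48,81.35 70.19,59.80 88.11,47.69" fill="none" stroke="#ff00ff"/>
</svg>

Each laser-on run becomes one SVG element. Flip Y back into SVG space with y_svg = 177.55 − y_machine. Every run uses S431, so all elements get stroke `#ff00ff` (score).

Run 1: The run returns to its start, so emit a `<polygon>` with points (Y-flipped): 91.49,53.49 117.62,69.40 90.77,84.07.

Run 2: The run returns to its start, so emit a `<polygon>` with points (Y-flipped): 108.75,54.16 116.56,74.32 105.67,93.00 84.27,96.13 68.48,81.35 70.19,59.80 88.11,47.69.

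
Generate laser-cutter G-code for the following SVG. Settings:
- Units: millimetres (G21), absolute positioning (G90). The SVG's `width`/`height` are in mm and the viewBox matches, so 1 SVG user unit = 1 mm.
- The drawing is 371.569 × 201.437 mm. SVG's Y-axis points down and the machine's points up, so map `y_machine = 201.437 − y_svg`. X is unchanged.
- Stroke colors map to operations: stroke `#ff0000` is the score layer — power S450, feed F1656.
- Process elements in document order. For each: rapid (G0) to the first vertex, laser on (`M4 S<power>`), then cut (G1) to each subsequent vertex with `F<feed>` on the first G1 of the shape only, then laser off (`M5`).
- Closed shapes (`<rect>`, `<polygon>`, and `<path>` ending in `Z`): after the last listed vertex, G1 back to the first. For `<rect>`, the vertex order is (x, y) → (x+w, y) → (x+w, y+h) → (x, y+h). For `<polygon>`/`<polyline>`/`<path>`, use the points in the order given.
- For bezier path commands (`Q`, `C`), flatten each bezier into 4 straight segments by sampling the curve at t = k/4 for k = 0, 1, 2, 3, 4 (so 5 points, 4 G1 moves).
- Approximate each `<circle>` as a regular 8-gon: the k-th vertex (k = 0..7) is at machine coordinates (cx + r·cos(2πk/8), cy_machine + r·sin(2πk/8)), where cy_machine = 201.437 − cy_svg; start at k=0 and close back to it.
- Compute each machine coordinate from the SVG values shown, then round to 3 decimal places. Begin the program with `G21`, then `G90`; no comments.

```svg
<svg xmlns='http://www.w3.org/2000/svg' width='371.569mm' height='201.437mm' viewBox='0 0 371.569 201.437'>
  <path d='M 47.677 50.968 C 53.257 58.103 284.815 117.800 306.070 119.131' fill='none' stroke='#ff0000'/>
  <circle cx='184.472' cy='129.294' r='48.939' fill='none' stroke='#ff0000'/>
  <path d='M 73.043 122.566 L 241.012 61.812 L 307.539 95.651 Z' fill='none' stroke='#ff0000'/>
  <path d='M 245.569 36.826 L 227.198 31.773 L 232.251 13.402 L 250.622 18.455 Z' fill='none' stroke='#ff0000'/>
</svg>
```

1 u = 1 mm; y_m = 201.437 − y.

[1] `<path>` cubic bezier, #ff0000→score S450 F1656: (47.677,150.469) → (87.416,136.996) → (170.995,114.211) → (257.514,92.515) → (306.070,82.306)

[2] `<circle>` circle, #ff0000→score S450 F1656: (233.411,72.143) → (219.077,106.748) → (184.472,121.082) → (149.867,106.748) → (135.533,72.143) → (149.867,37.538) → (184.472,23.204) → (219.077,37.538) → (233.411,72.143) (closed)

[3] `<path>` closed polygon, #ff0000→score S450 F1656: (73.043,78.871) → (241.012,139.625) → (307.539,105.786) → (73.043,78.871) (closed)

[4] `<path>` regular polygon, #ff0000→score S450 F1656: (245.569,164.611) → (227.198,169.664) → (232.251,188.035) → (250.622,182.982) → (245.569,164.611) (closed)

G21
G90
G0 X47.677 Y150.469
M4 S450
G1 X87.416 Y136.996 F1656
G1 X170.995 Y114.211
G1 X257.514 Y92.515
G1 X306.070 Y82.306
M5
G0 X233.411 Y72.143
M4 S450
G1 X219.077 Y106.748 F1656
G1 X184.472 Y121.082
G1 X149.867 Y106.748
G1 X135.533 Y72.143
G1 X149.867 Y37.538
G1 X184.472 Y23.204
G1 X219.077 Y37.538
G1 X233.411 Y72.143
M5
G0 X73.043 Y78.871
M4 S450
G1 X241.012 Y139.625 F1656
G1 X307.539 Y105.786
G1 X73.043 Y78.871
M5
G0 X245.569 Y164.611
M4 S450
G1 X227.198 Y169.664 F1656
G1 X232.251 Y188.035
G1 X250.622 Y182.982
G1 X245.569 Y164.611
M5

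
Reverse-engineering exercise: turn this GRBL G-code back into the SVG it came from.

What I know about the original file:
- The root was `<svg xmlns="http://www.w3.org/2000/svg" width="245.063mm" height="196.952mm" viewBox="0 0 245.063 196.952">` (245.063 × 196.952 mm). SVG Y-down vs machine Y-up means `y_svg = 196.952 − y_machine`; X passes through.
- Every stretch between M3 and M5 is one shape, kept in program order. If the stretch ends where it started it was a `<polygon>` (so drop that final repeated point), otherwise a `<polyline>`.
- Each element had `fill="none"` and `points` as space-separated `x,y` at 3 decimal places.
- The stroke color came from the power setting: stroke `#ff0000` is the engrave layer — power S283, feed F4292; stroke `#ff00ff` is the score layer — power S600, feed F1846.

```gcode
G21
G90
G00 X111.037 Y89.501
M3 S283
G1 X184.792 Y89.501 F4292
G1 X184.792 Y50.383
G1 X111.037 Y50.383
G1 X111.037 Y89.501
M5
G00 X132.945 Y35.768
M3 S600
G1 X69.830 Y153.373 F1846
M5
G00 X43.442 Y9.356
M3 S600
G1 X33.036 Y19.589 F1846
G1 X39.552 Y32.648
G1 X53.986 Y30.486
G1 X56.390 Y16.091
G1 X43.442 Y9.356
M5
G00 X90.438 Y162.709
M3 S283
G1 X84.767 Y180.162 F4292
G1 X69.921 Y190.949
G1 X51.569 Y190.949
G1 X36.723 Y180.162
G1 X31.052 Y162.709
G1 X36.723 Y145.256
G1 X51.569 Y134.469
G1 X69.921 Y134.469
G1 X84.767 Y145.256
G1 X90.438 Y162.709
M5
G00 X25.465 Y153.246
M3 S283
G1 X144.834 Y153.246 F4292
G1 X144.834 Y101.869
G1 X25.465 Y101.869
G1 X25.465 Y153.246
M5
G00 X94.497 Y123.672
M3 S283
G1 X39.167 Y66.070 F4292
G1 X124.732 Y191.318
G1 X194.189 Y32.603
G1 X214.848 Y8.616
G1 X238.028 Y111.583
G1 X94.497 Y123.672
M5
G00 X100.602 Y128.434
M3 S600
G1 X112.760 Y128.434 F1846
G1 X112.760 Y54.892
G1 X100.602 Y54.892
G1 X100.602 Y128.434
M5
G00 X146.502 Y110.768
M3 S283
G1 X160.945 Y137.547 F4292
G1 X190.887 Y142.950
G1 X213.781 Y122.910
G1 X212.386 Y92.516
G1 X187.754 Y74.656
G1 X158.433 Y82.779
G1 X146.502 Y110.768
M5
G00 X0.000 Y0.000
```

Machine Y-up, SVG Y-down with viewBox height 196.952, so y_svg = 196.952 − y_machine; X carries over.

Run 1: power S283 maps to stroke `#ff0000` (engrave). The run returns to its start, so emit a `<polygon>` with points (Y-flipped): 111.037,107.451 184.792,107.451 184.792,146.569 111.037,146.569.

Run 2: the run's S600 means `#ff00ff` (score). The run is open, so emit a `<polyline>` with points (Y-flipped): 132.945,161.184 69.830,43.579.

Run 3: the run's S600 means `#ff00ff` (score). The run returns to its start, so emit a `<polygon>` with points (Y-flipped): 43.442,187.596 33.036,177.363 39.552,164.304 53.986,166.466 56.390,180.861.

Run 4: power S283 maps to stroke `#ff0000` (engrave). The run returns to its start, so emit a `<polygon>` with points (Y-flipped): 90.438,34.243 84.767,16.790 69.921,6.003 51.569,6.003 36.723,16.790 31.052,34.243 36.723,51.696 51.569,62.483 69.921,62.483 84.767,51.696.

Run 5: the run's S283 means `#ff0000` (engrave). The run returns to its start, so emit a `<polygon>` with points (Y-flipped): 25.465,43.706 144.834,43.706 144.834,95.083 25.465,95.083.

Run 6: the run's S283 means `#ff0000` (engrave). The run returns to its start, so emit a `<polygon>` with points (Y-flipped): 94.497,73.280 39.167,130.882 124.732,5.634 194.189,164.349 214.848,188.336 238.028,85.369.

Run 7: power S600 maps to stroke `#ff00ff` (score). The run returns to its start, so emit a `<polygon>` with points (Y-flipped): 100.602,68.518 112.760,68.518 112.760,142.060 100.602,142.060.

Run 8: power S283 maps to stroke `#ff0000` (engrave). The run returns to its start, so emit a `<polygon>` with points (Y-flipped): 146.502,86.184 160.945,59.405 190.887,54.002 213.781,74.042 212.386,104.436 187.754,122.296 158.433,114.173.

<svg xmlns="http://www.w3.org/2000/svg" width="245.063mm" height="196.952mm" viewBox="0 0 245.063 196.952">
  <polygon points="111.037,107.451 184.792,107.451 184.792,146.569 111.037,146.569" fill="none" stroke="#ff0000"/>
  <polyline points="132.945,161.184 69.830,43.579" fill="none" stroke="#ff00ff"/>
  <polygon points="43.442,187.596 33.036,177.363 39.552,164.304 53.986,166.466 56.390,180.861" fill="none" stroke="#ff00ff"/>
  <polygon points="90.438,34.243 84.767,16.790 69.921,6.003 51.569,6.003 36.723,16.790 31.052,34.243 36.723,51.696 51.569,62.483 69.921,62.483 84.767,51.696" fill="none" stroke="#ff0000"/>
  <polygon points="25.465,43.706 144.834,43.706 144.834,95.083 25.465,95.083" fill="none" stroke="#ff0000"/>
  <polygon points="94.497,73.280 39.167,130.882 124.732,5.634 194.189,164.349 214.848,188.336 238.028,85.369" fill="none" stroke="#ff0000"/>
  <polygon points="100.602,68.518 112.760,68.518 112.760,142.060 100.602,142.060" fill="none" stroke="#ff00ff"/>
  <polygon points="146.502,86.184 160.945,59.405 190.887,54.002 213.781,74.042 212.386,104.436 187.754,122.296 158.433,114.173" fill="none" stroke="#ff0000"/>
</svg>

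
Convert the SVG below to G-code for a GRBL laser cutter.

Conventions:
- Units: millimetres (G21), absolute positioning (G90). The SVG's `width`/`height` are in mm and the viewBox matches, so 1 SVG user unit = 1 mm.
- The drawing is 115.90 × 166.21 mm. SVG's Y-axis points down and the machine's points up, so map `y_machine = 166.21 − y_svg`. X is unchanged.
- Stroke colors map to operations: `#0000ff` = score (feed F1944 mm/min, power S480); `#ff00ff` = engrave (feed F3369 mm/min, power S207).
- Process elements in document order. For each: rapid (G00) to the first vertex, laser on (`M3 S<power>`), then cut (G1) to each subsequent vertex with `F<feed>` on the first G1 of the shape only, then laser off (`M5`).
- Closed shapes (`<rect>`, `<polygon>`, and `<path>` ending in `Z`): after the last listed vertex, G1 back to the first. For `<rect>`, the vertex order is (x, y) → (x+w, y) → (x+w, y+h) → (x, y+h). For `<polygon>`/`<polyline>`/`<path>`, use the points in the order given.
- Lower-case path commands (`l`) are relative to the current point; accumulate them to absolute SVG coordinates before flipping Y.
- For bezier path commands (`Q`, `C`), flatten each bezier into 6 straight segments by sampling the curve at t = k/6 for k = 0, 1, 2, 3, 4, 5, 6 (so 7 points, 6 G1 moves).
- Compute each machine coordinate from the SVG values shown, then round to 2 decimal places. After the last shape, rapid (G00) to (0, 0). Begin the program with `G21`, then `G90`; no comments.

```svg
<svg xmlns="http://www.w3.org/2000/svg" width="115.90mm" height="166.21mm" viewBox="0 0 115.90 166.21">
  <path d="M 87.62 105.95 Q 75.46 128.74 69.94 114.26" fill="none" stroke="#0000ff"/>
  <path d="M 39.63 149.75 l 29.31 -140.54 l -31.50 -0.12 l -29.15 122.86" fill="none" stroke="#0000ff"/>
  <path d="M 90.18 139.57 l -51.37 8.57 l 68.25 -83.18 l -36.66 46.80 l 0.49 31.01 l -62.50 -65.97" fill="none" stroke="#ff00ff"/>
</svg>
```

viewBox `0 0 115.90 166.21` with mm width/height → 1 unit = 1 mm. Flip: y_m = 166.21 − y_svg.

**Shape 1** — `<path>` quadratic bezier, stroke `#0000ff` → score (S480, F1944). Control points (SVG): P0=(87.62,105.95), P1=(75.46,128.74), P2=(69.94,114.26); sampled at t=k/6. Machine vertices: (87.62,60.26) → (83.75,53.70) → (80.25,49.21) → (77.12,46.79) → (74.36,46.44) → (71.96,48.16) → (69.94,51.95). Open path.

**Shape 2** — `<path>` open polyline, stroke `#0000ff` → score (S480, F1944). Machine vertices: (39.63,16.46) → (68.94,157.00) → (37.44,157.12) → (8.29,34.26). Open path.

**Shape 3** — `<path>` open polyline, stroke `#ff00ff` → engrave (S207, F3369). Machine vertices: (90.18,26.64) → (38.81,18.07) → (107.06,101.25) → (70.40,54.45) → (70.89,23.44) → (8.39,89.41). Open path.

G21
G90
G00 X87.62 Y60.26
M3 S480
G1 X83.75 Y53.70 F1944
G1 X80.25 Y49.21
G1 X77.12 Y46.79
G1 X74.36 Y46.44
G1 X71.96 Y48.16
G1 X69.94 Y51.95
M5
G00 X39.63 Y16.46
M3 S480
G1 X68.94 Y157.00 F1944
G1 X37.44 Y157.12
G1 X8.29 Y34.26
M5
G00 X90.18 Y26.64
M3 S207
G1 X38.81 Y18.07 F3369
G1 X107.06 Y101.25
G1 X70.40 Y54.45
G1 X70.89 Y23.44
G1 X8.39 Y89.41
M5
G00 X0.00 Y0.00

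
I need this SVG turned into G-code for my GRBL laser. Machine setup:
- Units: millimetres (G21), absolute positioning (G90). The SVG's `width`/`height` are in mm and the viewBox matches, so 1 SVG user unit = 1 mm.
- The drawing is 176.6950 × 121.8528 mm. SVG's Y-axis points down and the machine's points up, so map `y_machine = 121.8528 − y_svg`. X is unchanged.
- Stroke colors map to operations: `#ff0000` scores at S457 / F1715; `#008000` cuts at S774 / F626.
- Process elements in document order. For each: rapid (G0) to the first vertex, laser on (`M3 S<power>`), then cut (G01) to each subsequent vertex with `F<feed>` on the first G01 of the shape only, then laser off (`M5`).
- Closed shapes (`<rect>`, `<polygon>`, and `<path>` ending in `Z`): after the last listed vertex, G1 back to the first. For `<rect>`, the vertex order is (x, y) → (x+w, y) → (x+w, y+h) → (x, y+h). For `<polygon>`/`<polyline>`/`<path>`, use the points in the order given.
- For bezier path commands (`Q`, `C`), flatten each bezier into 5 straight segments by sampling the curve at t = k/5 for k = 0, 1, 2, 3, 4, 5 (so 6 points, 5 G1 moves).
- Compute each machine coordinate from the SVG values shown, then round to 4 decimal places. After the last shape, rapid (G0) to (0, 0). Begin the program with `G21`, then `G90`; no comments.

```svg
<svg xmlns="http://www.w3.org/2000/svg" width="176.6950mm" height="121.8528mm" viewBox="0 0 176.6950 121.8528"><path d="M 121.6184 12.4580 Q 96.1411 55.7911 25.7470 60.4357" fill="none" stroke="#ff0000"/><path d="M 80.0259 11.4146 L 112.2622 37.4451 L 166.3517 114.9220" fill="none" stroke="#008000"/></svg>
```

viewBox `0 0 176.6950 121.8528` with mm width/height → 1 unit = 1 mm. Flip: y_m = 121.8528 − y_svg.

**Shape 1** — `<path>` quadratic bezier, stroke `#ff0000` → score (S457, F1715). Control points (SVG): P0=(121.6184,12.4580), P1=(96.1411,55.7911), P2=(25.7470,60.4357); sampled at t=k/5. Machine vertices: (121.6184,109.3948) → (109.6308,93.6091) → (94.0499,80.9185) → (74.8756,71.3229) → (52.1080,64.8225) → (25.7470,61.4171). Open path.

**Shape 2** — `<path>` open polyline, stroke `#008000` → cut (S774, F626). Machine vertices: (80.0259,110.4382) → (112.2622,84.4077) → (166.3517,6.9308). Open path.

G21
G90
G0 X121.6184 Y109.3948
M3 S457
G01 X109.6308 Y93.6091 F1715
G01 X94.0499 Y80.9185
G01 X74.8756 Y71.3229
G01 X52.1080 Y64.8225
G01 X25.7470 Y61.4171
M5
G0 X80.0259 Y110.4382
M3 S774
G01 X112.2622 Y84.4077 F626
G01 X166.3517 Y6.9308
M5
G0 X0.0000 Y0.0000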